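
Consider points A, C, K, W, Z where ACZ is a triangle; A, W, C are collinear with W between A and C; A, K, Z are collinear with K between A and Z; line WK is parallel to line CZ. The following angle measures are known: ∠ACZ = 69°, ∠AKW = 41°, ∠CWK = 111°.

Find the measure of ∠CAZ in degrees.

1. ∠AWK = 69°  [WK∥CZ, corresponding at W]
2. ∠KAW = 70°  [△AWK]
3. ∠CAZ = 70°  [W on AC, K on AZ]

∠CAZ = 70°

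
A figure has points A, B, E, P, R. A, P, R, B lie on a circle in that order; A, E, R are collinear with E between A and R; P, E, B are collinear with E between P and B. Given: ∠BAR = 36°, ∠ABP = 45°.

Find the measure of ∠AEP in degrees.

∠AEP = 81°

1. ∠BPR = 36°  [same arc RB]
2. ∠ARP = 45°  [same arc AP]
3. ∠PER = 99°  [△PER]
4. ∠AEP = 81°  [linear pair at E on AR]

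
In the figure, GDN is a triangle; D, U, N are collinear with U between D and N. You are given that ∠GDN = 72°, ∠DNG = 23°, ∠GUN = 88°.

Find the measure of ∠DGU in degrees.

∠DGU = 16°

1. ∠GDU = 72°  [U on ray DN]
2. ∠DUG = 92°  [linear pair at U on DN]
3. ∠DGU = 16°  [△GDU]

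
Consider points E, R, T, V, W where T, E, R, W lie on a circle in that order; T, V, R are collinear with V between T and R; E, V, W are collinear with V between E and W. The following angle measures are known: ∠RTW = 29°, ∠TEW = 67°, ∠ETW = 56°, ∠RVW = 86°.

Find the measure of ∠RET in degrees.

1. ∠TRW = 67°  [same arc TW]
2. ∠RWT = 84°  [△TRW]
3. ∠RET = 96°  [cyclic TERW, opposite ∠E+∠W]

∠RET = 96°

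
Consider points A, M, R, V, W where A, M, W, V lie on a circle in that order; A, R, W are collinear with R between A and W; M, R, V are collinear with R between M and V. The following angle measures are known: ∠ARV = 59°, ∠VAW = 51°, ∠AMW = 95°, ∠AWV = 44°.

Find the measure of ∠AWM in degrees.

1. ∠MRW = 59°  [vertical angles at R]
2. ∠VMW = 51°  [same arc WV]
3. ∠AWM = 70°  [△MRW]

∠AWM = 70°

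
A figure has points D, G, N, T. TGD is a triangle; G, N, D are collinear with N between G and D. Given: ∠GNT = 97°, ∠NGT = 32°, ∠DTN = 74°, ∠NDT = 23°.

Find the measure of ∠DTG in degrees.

1. ∠DGT = 32°  [N on ray GD]
2. ∠GDT = 23°  [N on ray DG]
3. ∠DTG = 125°  [△TGD]

∠DTG = 125°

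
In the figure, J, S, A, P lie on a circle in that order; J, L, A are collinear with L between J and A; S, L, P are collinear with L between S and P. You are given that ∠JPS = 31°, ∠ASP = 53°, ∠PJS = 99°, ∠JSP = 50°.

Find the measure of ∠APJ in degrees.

1. ∠AJP = 53°  [same arc AP]
2. ∠JAP = 50°  [same arc JP]
3. ∠APJ = 77°  [△JAP]

∠APJ = 77°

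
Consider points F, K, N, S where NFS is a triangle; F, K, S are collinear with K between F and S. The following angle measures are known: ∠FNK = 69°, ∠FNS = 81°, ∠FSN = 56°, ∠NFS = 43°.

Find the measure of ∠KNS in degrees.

∠KNS = 12°

1. ∠KSN = 56°  [K on ray SF]
2. ∠KFN = 43°  [K on ray FS]
3. ∠FKN = 68°  [△NFK]
4. ∠NKS = 112°  [linear pair at K on FS]
5. ∠KNS = 12°  [△NKS]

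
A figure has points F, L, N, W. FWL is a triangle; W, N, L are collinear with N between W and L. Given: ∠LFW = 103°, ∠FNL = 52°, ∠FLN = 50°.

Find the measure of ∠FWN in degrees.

∠FWN = 27°

1. ∠FLW = 50°  [N on ray LW]
2. ∠FWL = 27°  [△FWL]
3. ∠FWN = 27°  [N on ray WL]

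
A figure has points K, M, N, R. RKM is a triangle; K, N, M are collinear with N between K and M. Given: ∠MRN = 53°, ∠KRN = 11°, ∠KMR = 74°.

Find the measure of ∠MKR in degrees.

∠MKR = 42°

1. ∠NMR = 74°  [N on ray MK]
2. ∠MNR = 53°  [△RNM]
3. ∠KNR = 127°  [linear pair at N on KM]
4. ∠NKR = 42°  [△RKN]
5. ∠MKR = 42°  [N on ray KM]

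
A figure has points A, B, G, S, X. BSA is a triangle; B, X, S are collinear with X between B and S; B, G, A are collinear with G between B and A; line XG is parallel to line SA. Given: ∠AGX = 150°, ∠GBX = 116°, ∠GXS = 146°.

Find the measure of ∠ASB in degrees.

∠ASB = 34°

1. ∠BGX = 30°  [linear pair at G on BA]
2. ∠BXG = 34°  [△BXG]
3. ∠ASB = 34°  [XG∥SA, corresponding at X]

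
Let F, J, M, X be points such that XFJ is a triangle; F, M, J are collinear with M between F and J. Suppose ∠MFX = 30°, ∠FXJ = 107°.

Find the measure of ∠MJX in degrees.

1. ∠JFX = 30°  [M on ray FJ]
2. ∠FJX = 43°  [△XFJ]
3. ∠MJX = 43°  [M on ray JF]

∠MJX = 43°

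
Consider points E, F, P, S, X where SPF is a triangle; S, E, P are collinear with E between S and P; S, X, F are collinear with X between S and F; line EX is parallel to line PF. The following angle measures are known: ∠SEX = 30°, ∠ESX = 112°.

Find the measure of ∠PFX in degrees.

∠PFX = 38°

1. ∠EXS = 38°  [△SEX]
2. ∠EXF = 142°  [linear pair at X on SF]
3. ∠PFX = 38°  [EX∥PF, co-interior at F–X]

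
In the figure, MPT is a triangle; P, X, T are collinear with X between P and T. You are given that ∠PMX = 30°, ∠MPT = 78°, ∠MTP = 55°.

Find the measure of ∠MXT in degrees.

∠MXT = 108°

1. ∠MPX = 78°  [X on ray PT]
2. ∠MXP = 72°  [△MPX]
3. ∠MXT = 108°  [linear pair at X on PT]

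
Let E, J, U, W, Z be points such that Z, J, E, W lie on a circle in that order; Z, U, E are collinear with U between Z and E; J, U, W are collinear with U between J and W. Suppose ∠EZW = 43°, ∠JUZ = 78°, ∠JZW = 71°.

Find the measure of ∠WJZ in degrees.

1. ∠EJW = 43°  [same arc EW]
2. ∠EUW = 78°  [vertical angles at U]
3. ∠JEW = 109°  [cyclic ZJEW, opposite ∠Z+∠E]
4. ∠EWJ = 28°  [△JEW]
5. ∠WEZ = 74°  [△EUW]
6. ∠WJZ = 74°  [same arc ZW]

∠WJZ = 74°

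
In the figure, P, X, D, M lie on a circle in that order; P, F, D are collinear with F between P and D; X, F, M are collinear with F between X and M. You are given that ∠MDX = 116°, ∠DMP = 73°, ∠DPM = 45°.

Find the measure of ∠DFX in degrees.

1. ∠MPX = 64°  [cyclic PXDM, opposite ∠P+∠D]
2. ∠MDP = 62°  [△PDM]
3. ∠DXM = 45°  [same arc DM]
4. ∠MXP = 62°  [same arc PM]
5. ∠PMX = 54°  [△PXM]
6. ∠PDX = 54°  [same arc PX]
7. ∠DFX = 81°  [△XFD]

∠DFX = 81°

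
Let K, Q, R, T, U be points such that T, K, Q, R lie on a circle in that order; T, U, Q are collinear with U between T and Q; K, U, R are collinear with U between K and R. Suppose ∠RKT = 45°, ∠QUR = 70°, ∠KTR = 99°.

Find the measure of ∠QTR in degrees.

∠QTR = 34°

1. ∠KRT = 36°  [△TKR]
2. ∠RUT = 110°  [linear pair at U on TQ]
3. ∠QTR = 34°  [△TUR]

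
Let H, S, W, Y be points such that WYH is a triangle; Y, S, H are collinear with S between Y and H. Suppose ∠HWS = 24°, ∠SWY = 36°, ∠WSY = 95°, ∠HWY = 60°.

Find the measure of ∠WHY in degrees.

1. ∠SYW = 49°  [△WYS]
2. ∠HYW = 49°  [S on ray YH]
3. ∠WHY = 71°  [△WYH]

∠WHY = 71°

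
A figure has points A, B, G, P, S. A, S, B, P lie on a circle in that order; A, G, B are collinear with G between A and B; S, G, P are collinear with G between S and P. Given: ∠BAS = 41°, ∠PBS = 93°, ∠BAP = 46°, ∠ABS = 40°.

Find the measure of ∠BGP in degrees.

1. ∠APS = 40°  [same arc AS]
2. ∠AGP = 94°  [△AGP]
3. ∠BGP = 86°  [linear pair at G on AB]

∠BGP = 86°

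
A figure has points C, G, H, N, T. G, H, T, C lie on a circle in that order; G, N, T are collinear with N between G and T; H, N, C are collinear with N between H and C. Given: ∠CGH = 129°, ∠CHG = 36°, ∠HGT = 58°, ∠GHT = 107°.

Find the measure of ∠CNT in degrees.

1. ∠CTG = 36°  [same arc GC]
2. ∠HCT = 58°  [same arc HT]
3. ∠CNT = 86°  [△TNC]

∠CNT = 86°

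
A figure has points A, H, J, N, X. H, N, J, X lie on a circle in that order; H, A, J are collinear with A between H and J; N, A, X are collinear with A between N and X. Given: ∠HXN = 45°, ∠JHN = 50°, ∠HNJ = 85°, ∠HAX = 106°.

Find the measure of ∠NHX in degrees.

1. ∠HJN = 45°  [same arc HN]
2. ∠JXN = 50°  [same arc NJ]
3. ∠JAN = 106°  [vertical angles at A]
4. ∠JNX = 29°  [△NAJ]
5. ∠NJX = 101°  [△NJX]
6. ∠NHX = 79°  [cyclic HNJX, opposite ∠H+∠J]

∠NHX = 79°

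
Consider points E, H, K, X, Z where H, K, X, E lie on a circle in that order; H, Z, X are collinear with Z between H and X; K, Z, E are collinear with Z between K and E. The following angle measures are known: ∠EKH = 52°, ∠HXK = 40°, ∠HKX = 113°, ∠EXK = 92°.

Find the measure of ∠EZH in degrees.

∠EZH = 79°

1. ∠EXH = 52°  [same arc HE]
2. ∠HEK = 40°  [same arc HK]
3. ∠HEX = 67°  [cyclic HKXE, opposite ∠K+∠E]
4. ∠EHX = 61°  [△HXE]
5. ∠EZH = 79°  [△HZE]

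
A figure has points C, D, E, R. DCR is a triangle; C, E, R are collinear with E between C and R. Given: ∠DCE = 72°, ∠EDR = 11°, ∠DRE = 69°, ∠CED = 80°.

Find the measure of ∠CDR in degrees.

∠CDR = 39°

1. ∠DCR = 72°  [E on ray CR]
2. ∠CRD = 69°  [E on ray RC]
3. ∠CDR = 39°  [△DCR]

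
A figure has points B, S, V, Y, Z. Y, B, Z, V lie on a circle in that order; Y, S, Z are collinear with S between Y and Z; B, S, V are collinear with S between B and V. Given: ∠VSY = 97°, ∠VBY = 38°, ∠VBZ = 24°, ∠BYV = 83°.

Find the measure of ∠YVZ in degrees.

∠YVZ = 118°

1. ∠VZY = 38°  [same arc YV]
2. ∠VYZ = 24°  [same arc ZV]
3. ∠YVZ = 118°  [△YZV]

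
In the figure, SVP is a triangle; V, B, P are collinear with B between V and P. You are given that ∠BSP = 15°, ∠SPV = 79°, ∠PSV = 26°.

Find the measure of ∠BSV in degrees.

1. ∠PVS = 75°  [△SVP]
2. ∠BPS = 79°  [B on ray PV]
3. ∠BVS = 75°  [B on ray VP]
4. ∠PBS = 86°  [△SBP]
5. ∠SBV = 94°  [linear pair at B on VP]
6. ∠BSV = 11°  [△SVB]

∠BSV = 11°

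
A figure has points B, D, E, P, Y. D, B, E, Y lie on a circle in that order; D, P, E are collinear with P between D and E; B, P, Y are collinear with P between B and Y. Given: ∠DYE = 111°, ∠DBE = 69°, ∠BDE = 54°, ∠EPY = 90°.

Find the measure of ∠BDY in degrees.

1. ∠BED = 57°  [△DBE]
2. ∠BPD = 90°  [vertical angles at P]
3. ∠BYD = 57°  [same arc DB]
4. ∠DBY = 36°  [△DPB]
5. ∠BDY = 87°  [△DBY]

∠BDY = 87°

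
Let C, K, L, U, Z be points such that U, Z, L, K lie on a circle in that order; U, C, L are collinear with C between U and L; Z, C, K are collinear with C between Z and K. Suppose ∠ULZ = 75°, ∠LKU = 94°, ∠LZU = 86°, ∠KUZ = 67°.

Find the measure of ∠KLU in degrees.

1. ∠UKZ = 75°  [same arc UZ]
2. ∠KZU = 38°  [△UZK]
3. ∠KLU = 38°  [same arc UK]

∠KLU = 38°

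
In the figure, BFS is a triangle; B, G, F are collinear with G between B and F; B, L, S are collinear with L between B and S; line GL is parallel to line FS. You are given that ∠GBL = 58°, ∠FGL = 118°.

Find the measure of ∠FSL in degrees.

∠FSL = 60°

1. ∠BGL = 62°  [linear pair at G on BF]
2. ∠BLG = 60°  [△BGL]
3. ∠GLS = 120°  [linear pair at L on BS]
4. ∠FSL = 60°  [GL∥FS, co-interior at S–L]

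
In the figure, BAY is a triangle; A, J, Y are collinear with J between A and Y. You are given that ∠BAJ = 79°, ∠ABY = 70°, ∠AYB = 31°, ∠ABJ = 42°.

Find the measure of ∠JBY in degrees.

∠JBY = 28°

1. ∠AJB = 59°  [△BAJ]
2. ∠BYJ = 31°  [J on ray YA]
3. ∠BJY = 121°  [linear pair at J on AY]
4. ∠JBY = 28°  [△BJY]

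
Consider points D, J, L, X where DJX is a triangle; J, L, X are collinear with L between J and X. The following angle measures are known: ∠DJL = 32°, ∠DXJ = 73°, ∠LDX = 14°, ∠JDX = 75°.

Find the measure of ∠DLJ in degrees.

∠DLJ = 87°

1. ∠DXL = 73°  [L on ray XJ]
2. ∠DLX = 93°  [△DLX]
3. ∠DLJ = 87°  [linear pair at L on JX]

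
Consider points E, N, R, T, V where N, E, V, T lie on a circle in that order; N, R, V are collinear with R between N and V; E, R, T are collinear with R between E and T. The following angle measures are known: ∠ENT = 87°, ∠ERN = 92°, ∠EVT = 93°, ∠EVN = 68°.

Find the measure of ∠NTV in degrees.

1. ∠TRV = 92°  [vertical angles at R]
2. ∠ETN = 68°  [same arc NE]
3. ∠NRT = 88°  [linear pair at R on NV]
4. ∠NET = 25°  [△NET]
5. ∠TNV = 24°  [△NRT]
6. ∠NVT = 25°  [same arc NT]
7. ∠NTV = 131°  [△NVT]

∠NTV = 131°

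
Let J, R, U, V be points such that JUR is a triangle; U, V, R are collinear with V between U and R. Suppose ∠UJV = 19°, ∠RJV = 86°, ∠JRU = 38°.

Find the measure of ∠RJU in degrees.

1. ∠JRV = 38°  [V on ray RU]
2. ∠JVR = 56°  [△JVR]
3. ∠JVU = 124°  [linear pair at V on UR]
4. ∠JUV = 37°  [△JUV]
5. ∠JUR = 37°  [V on ray UR]
6. ∠RJU = 105°  [△JUR]

∠RJU = 105°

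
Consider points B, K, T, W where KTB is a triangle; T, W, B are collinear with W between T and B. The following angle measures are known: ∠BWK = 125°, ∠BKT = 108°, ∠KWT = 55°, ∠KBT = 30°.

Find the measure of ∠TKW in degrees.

∠TKW = 83°

1. ∠BTK = 42°  [△KTB]
2. ∠KTW = 42°  [W on ray TB]
3. ∠TKW = 83°  [△KTW]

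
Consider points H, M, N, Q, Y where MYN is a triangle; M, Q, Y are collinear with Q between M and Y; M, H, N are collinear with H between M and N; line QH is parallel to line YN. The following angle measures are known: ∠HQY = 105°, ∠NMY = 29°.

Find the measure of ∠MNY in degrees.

1. ∠HQM = 75°  [linear pair at Q on MY]
2. ∠HMQ = 29°  [Q on MY, H on MN]
3. ∠MHQ = 76°  [△MQH]
4. ∠MNY = 76°  [QH∥YN, corresponding at H]

∠MNY = 76°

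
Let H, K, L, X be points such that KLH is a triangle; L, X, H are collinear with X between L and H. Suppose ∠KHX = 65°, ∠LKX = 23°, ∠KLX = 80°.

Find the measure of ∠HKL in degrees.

1. ∠KHL = 65°  [X on ray HL]
2. ∠HLK = 80°  [X on ray LH]
3. ∠HKL = 35°  [△KLH]

∠HKL = 35°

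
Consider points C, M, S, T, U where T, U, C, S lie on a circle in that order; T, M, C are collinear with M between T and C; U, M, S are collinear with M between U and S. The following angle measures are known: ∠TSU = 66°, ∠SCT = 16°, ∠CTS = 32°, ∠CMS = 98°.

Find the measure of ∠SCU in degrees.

∠SCU = 82°

1. ∠CSU = 66°  [△CMS]
2. ∠CUS = 32°  [same arc CS]
3. ∠SCU = 82°  [△UCS]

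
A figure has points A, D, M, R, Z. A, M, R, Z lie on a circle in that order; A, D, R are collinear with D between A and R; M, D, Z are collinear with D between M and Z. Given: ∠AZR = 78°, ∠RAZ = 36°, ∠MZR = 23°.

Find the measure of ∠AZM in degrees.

∠AZM = 55°

1. ∠AMR = 102°  [cyclic AMRZ, opposite ∠M+∠Z]
2. ∠MAR = 23°  [same arc MR]
3. ∠ARM = 55°  [△AMR]
4. ∠AZM = 55°  [same arc AM]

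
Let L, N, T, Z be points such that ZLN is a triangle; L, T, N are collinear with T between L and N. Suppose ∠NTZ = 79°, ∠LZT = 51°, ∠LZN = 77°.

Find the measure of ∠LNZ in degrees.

1. ∠LTZ = 101°  [linear pair at T on LN]
2. ∠TLZ = 28°  [△ZLT]
3. ∠NLZ = 28°  [T on ray LN]
4. ∠LNZ = 75°  [△ZLN]

∠LNZ = 75°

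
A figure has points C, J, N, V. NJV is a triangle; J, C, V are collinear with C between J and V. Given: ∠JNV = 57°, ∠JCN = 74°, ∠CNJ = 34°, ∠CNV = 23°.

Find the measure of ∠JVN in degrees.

∠JVN = 51°

1. ∠NCV = 106°  [linear pair at C on JV]
2. ∠CVN = 51°  [△NCV]
3. ∠JVN = 51°  [C on ray VJ]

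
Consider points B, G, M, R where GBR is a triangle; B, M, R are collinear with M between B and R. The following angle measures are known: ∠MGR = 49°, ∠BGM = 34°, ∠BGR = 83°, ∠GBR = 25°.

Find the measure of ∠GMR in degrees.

∠GMR = 59°

1. ∠BRG = 72°  [△GBR]
2. ∠GRM = 72°  [M on ray RB]
3. ∠GMR = 59°  [△GMR]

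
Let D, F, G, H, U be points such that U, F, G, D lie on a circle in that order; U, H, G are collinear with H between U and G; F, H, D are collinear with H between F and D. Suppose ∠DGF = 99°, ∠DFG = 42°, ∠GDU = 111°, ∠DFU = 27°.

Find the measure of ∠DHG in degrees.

∠DHG = 114°

1. ∠FDG = 39°  [△FGD]
2. ∠DUG = 42°  [same arc GD]
3. ∠DGU = 27°  [△UGD]
4. ∠DHG = 114°  [△GHD]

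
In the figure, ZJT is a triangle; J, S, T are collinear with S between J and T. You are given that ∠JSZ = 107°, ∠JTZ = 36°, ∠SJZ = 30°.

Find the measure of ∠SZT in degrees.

∠SZT = 71°

1. ∠TSZ = 73°  [linear pair at S on JT]
2. ∠STZ = 36°  [S on ray TJ]
3. ∠SZT = 71°  [△ZST]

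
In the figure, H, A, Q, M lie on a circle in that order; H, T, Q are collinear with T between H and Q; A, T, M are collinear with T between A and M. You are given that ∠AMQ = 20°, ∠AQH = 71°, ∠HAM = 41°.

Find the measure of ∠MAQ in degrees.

∠MAQ = 48°

1. ∠AHQ = 20°  [same arc AQ]
2. ∠HAQ = 89°  [△HAQ]
3. ∠HQM = 41°  [same arc HM]
4. ∠HMQ = 91°  [cyclic HAQM, opposite ∠A+∠M]
5. ∠MHQ = 48°  [△HQM]
6. ∠MAQ = 48°  [same arc QM]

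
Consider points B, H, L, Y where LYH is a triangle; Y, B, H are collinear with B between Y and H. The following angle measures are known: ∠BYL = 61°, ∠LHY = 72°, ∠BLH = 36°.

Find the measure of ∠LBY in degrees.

1. ∠BHL = 72°  [B on ray HY]
2. ∠HBL = 72°  [△LBH]
3. ∠LBY = 108°  [linear pair at B on YH]

∠LBY = 108°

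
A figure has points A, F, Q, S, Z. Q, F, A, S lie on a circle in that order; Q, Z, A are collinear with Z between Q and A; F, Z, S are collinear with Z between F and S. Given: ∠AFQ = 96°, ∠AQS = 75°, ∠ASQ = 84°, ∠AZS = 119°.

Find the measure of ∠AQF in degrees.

1. ∠QAS = 21°  [△QAS]
2. ∠FZQ = 119°  [vertical angles at Z]
3. ∠QFS = 21°  [same arc QS]
4. ∠AQF = 40°  [△QZF]

∠AQF = 40°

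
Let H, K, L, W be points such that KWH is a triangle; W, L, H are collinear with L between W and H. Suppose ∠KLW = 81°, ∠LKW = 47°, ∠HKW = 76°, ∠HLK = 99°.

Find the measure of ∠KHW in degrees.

∠KHW = 52°

1. ∠KWL = 52°  [△KWL]
2. ∠HWK = 52°  [L on ray WH]
3. ∠KHW = 52°  [△KWH]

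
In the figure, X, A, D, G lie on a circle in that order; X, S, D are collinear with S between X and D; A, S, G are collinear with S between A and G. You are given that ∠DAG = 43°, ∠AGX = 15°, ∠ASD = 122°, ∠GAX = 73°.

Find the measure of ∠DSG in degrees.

∠DSG = 58°

1. ∠DXG = 43°  [same arc DG]
2. ∠GSX = 122°  [△XSG]
3. ∠DSG = 58°  [linear pair at S on XD]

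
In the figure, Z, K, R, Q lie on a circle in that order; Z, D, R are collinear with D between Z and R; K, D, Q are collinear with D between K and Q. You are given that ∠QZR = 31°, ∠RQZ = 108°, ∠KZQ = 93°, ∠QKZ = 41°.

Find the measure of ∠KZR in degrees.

1. ∠QKR = 31°  [same arc RQ]
2. ∠KRQ = 87°  [cyclic ZKRQ, opposite ∠Z+∠R]
3. ∠KQR = 62°  [△KRQ]
4. ∠KZR = 62°  [same arc KR]

∠KZR = 62°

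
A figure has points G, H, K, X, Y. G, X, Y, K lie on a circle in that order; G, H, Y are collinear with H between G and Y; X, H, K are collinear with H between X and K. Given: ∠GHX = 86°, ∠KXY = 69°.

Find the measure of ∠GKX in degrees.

∠GKX = 17°

1. ∠KHY = 86°  [vertical angles at H]
2. ∠KGY = 69°  [same arc YK]
3. ∠GHK = 94°  [linear pair at H on GY]
4. ∠GKX = 17°  [△GHK]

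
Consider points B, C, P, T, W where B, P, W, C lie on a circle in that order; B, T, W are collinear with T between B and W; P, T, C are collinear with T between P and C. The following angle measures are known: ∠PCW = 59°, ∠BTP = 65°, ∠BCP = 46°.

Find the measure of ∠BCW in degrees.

1. ∠PBW = 59°  [same arc PW]
2. ∠BWP = 46°  [same arc BP]
3. ∠BPW = 75°  [△BPW]
4. ∠BCW = 105°  [cyclic BPWC, opposite ∠P+∠C]

∠BCW = 105°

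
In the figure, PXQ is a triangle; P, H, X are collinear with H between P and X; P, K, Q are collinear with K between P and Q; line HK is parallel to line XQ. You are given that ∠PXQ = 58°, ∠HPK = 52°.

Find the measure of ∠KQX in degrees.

∠KQX = 70°

1. ∠KHP = 58°  [HK∥XQ, corresponding at H]
2. ∠HKP = 70°  [△PHK]
3. ∠HKQ = 110°  [linear pair at K on PQ]
4. ∠KQX = 70°  [HK∥XQ, co-interior at Q–K]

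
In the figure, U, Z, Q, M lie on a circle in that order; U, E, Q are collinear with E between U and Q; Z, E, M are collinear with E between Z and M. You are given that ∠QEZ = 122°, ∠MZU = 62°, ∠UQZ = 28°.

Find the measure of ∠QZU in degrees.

∠QZU = 92°

1. ∠UEZ = 58°  [linear pair at E on UQ]
2. ∠QUZ = 60°  [△UEZ]
3. ∠QZU = 92°  [△UZQ]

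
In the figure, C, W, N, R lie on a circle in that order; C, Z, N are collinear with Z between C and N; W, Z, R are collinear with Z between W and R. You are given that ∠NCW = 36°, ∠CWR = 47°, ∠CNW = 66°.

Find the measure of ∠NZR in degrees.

1. ∠NRW = 36°  [same arc WN]
2. ∠CNR = 47°  [same arc CR]
3. ∠NZR = 97°  [△NZR]

∠NZR = 97°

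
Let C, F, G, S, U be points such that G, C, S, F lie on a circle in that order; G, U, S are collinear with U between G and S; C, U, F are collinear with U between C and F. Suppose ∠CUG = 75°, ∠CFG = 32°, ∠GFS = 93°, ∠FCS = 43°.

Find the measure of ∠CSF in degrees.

1. ∠CSG = 32°  [same arc GC]
2. ∠GCS = 87°  [cyclic GCSF, opposite ∠C+∠F]
3. ∠CGS = 61°  [△GCS]
4. ∠CFS = 61°  [same arc CS]
5. ∠CSF = 76°  [△CSF]

∠CSF = 76°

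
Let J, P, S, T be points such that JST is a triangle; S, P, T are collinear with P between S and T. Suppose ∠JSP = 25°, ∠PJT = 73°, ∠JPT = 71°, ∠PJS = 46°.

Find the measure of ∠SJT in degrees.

1. ∠JST = 25°  [P on ray ST]
2. ∠JTP = 36°  [△JPT]
3. ∠JTS = 36°  [P on ray TS]
4. ∠SJT = 119°  [△JST]

∠SJT = 119°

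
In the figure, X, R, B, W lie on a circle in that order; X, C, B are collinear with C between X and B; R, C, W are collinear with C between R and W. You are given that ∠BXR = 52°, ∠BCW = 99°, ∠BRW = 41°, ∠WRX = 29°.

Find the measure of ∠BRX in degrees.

1. ∠BWR = 52°  [same arc RB]
2. ∠WBX = 29°  [△BCW]
3. ∠BXW = 41°  [same arc BW]
4. ∠BWX = 110°  [△XBW]
5. ∠BRX = 70°  [cyclic XRBW, opposite ∠R+∠W]

∠BRX = 70°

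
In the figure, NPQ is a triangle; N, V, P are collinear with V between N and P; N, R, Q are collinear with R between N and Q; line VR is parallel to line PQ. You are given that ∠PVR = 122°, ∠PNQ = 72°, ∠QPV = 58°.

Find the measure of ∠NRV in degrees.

∠NRV = 50°

1. ∠NVR = 58°  [linear pair at V on NP]
2. ∠RNV = 72°  [V on NP, R on NQ]
3. ∠NRV = 50°  [△NVR]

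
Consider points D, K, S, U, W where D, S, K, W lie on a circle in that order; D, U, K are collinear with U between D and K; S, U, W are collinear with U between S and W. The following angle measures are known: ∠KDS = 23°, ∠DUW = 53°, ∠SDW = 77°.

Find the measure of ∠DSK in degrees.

1. ∠KWS = 23°  [same arc SK]
2. ∠KUS = 53°  [vertical angles at U]
3. ∠SKW = 103°  [cyclic DSKW, opposite ∠D+∠K]
4. ∠KSW = 54°  [△SKW]
5. ∠DKS = 73°  [△SUK]
6. ∠DSK = 84°  [△DSK]

∠DSK = 84°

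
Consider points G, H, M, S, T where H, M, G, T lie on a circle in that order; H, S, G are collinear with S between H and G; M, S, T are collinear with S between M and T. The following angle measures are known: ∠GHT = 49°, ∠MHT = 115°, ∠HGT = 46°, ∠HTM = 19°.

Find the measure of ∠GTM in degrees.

∠GTM = 66°

1. ∠GMT = 49°  [same arc GT]
2. ∠MGT = 65°  [cyclic HMGT, opposite ∠H+∠G]
3. ∠GTM = 66°  [△MGT]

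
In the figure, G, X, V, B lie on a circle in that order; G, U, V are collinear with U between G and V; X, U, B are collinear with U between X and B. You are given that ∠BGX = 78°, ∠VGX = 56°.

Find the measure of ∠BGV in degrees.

∠BGV = 22°

1. ∠BVX = 102°  [cyclic GXVB, opposite ∠G+∠V]
2. ∠VBX = 56°  [same arc XV]
3. ∠BXV = 22°  [△XVB]
4. ∠BGV = 22°  [same arc VB]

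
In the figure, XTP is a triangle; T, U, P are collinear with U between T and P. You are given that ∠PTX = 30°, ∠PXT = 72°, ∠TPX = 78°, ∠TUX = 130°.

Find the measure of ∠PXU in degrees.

1. ∠UPX = 78°  [U on ray PT]
2. ∠PUX = 50°  [linear pair at U on TP]
3. ∠PXU = 52°  [△XUP]

∠PXU = 52°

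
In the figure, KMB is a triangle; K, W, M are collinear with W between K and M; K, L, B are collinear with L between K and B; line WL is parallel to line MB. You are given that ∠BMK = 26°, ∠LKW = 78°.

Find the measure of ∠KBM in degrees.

1. ∠KWL = 26°  [WL∥MB, corresponding at W]
2. ∠KLW = 76°  [△KWL]
3. ∠KBM = 76°  [WL∥MB, corresponding at L]

∠KBM = 76°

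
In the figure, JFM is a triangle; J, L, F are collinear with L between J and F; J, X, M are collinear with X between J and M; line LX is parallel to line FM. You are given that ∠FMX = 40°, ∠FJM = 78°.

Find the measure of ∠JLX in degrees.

∠JLX = 62°

1. ∠FMJ = 40°  [X on ray MJ]
2. ∠JFM = 62°  [△JFM]
3. ∠JLX = 62°  [LX∥FM, corresponding at L]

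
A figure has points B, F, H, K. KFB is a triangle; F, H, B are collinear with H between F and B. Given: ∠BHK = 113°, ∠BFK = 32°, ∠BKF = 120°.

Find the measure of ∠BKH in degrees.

∠BKH = 39°

1. ∠FBK = 28°  [△KFB]
2. ∠HBK = 28°  [H on ray BF]
3. ∠BKH = 39°  [△KHB]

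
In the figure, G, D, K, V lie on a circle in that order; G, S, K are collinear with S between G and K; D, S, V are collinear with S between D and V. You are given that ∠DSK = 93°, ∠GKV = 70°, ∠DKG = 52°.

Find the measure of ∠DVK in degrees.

1. ∠GSV = 93°  [vertical angles at S]
2. ∠KSV = 87°  [linear pair at S on GK]
3. ∠DVK = 23°  [△KSV]

∠DVK = 23°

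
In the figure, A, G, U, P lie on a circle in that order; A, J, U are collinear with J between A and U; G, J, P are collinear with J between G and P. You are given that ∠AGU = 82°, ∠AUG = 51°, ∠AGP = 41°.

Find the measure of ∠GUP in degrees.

∠GUP = 92°

1. ∠APG = 51°  [same arc AG]
2. ∠GAP = 88°  [△AGP]
3. ∠GUP = 92°  [cyclic AGUP, opposite ∠A+∠U]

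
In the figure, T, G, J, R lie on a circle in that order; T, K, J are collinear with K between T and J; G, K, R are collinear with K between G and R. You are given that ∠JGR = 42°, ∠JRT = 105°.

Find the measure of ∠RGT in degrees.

∠RGT = 33°

1. ∠JTR = 42°  [same arc JR]
2. ∠RJT = 33°  [△TJR]
3. ∠RGT = 33°  [same arc TR]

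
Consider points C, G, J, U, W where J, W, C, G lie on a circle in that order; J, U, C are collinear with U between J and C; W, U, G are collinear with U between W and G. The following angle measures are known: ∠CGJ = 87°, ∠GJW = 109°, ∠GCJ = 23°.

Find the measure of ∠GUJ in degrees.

∠GUJ = 62°

1. ∠CJG = 70°  [△JCG]
2. ∠GWJ = 23°  [same arc JG]
3. ∠JGW = 48°  [△JWG]
4. ∠GUJ = 62°  [△JUG]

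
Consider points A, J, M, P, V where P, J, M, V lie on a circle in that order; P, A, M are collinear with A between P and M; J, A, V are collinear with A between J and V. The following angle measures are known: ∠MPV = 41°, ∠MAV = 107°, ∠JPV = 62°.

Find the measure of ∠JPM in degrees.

∠JPM = 21°

1. ∠MJV = 41°  [same arc MV]
2. ∠JMV = 118°  [cyclic PJMV, opposite ∠P+∠M]
3. ∠JVM = 21°  [△JMV]
4. ∠JPM = 21°  [same arc JM]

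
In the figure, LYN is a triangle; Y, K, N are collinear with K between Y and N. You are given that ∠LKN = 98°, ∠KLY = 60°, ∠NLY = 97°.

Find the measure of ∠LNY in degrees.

∠LNY = 45°

1. ∠LKY = 82°  [linear pair at K on YN]
2. ∠KYL = 38°  [△LYK]
3. ∠LYN = 38°  [K on ray YN]
4. ∠LNY = 45°  [△LYN]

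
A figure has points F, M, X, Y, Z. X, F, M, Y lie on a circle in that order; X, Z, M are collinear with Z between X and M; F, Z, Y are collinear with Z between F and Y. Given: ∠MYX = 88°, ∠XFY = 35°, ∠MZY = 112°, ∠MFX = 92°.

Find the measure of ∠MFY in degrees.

1. ∠XMY = 35°  [same arc XY]
2. ∠MXY = 57°  [△XMY]
3. ∠MFY = 57°  [same arc MY]

∠MFY = 57°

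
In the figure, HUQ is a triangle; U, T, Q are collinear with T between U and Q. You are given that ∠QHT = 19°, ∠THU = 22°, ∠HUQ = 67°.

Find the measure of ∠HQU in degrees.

∠HQU = 72°

1. ∠HUT = 67°  [T on ray UQ]
2. ∠HTU = 91°  [△HUT]
3. ∠HTQ = 89°  [linear pair at T on UQ]
4. ∠HQT = 72°  [△HTQ]
5. ∠HQU = 72°  [T on ray QU]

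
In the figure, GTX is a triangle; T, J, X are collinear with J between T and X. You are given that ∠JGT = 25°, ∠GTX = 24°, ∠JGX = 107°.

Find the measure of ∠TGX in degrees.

1. ∠GTJ = 24°  [J on ray TX]
2. ∠GJT = 131°  [△GTJ]
3. ∠GJX = 49°  [linear pair at J on TX]
4. ∠GXJ = 24°  [△GJX]
5. ∠GXT = 24°  [J on ray XT]
6. ∠TGX = 132°  [△GTX]

∠TGX = 132°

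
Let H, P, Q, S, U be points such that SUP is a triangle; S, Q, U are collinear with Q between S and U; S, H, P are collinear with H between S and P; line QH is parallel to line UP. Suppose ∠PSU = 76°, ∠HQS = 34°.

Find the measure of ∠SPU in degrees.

1. ∠HSQ = 76°  [Q on SU, H on SP]
2. ∠QHS = 70°  [△SQH]
3. ∠SPU = 70°  [QH∥UP, corresponding at H]

∠SPU = 70°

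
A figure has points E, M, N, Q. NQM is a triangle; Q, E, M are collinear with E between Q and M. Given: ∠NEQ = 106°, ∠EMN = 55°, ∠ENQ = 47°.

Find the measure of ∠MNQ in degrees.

1. ∠EQN = 27°  [△NQE]
2. ∠NMQ = 55°  [E on ray MQ]
3. ∠MQN = 27°  [E on ray QM]
4. ∠MNQ = 98°  [△NQM]

∠MNQ = 98°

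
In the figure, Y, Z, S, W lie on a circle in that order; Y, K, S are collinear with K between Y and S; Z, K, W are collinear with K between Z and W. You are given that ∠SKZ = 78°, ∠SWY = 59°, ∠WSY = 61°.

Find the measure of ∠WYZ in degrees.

1. ∠WKY = 78°  [vertical angles at K]
2. ∠SYW = 60°  [△YSW]
3. ∠WZY = 61°  [same arc YW]
4. ∠YWZ = 42°  [△YKW]
5. ∠WYZ = 77°  [△YZW]

∠WYZ = 77°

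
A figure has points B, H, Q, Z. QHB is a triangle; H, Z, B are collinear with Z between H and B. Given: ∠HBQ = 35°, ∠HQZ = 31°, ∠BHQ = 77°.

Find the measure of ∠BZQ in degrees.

∠BZQ = 108°

1. ∠QHZ = 77°  [Z on ray HB]
2. ∠HZQ = 72°  [△QHZ]
3. ∠BZQ = 108°  [linear pair at Z on HB]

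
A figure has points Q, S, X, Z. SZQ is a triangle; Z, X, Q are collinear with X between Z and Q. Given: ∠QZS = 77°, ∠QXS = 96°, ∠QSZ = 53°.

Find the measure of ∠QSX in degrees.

1. ∠SQZ = 50°  [△SZQ]
2. ∠SQX = 50°  [X on ray QZ]
3. ∠QSX = 34°  [△SXQ]

∠QSX = 34°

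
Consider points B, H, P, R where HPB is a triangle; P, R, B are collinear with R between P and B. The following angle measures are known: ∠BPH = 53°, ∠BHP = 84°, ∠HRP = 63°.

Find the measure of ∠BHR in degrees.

∠BHR = 20°

1. ∠HBP = 43°  [△HPB]
2. ∠BRH = 117°  [linear pair at R on PB]
3. ∠HBR = 43°  [R on ray BP]
4. ∠BHR = 20°  [△HRB]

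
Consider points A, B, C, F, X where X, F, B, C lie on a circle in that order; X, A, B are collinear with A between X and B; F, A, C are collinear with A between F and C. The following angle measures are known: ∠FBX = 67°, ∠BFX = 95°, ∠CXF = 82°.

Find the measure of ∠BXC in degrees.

∠BXC = 64°

1. ∠BXF = 18°  [△XFB]
2. ∠CBF = 98°  [cyclic XFBC, opposite ∠X+∠B]
3. ∠BCF = 18°  [same arc FB]
4. ∠BFC = 64°  [△FBC]
5. ∠BXC = 64°  [same arc BC]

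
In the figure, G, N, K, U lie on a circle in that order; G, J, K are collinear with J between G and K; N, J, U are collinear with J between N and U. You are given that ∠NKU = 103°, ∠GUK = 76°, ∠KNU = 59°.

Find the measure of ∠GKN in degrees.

1. ∠KUN = 18°  [△NKU]
2. ∠GNK = 104°  [cyclic GNKU, opposite ∠N+∠U]
3. ∠KGN = 18°  [same arc NK]
4. ∠GKN = 58°  [△GNK]

∠GKN = 58°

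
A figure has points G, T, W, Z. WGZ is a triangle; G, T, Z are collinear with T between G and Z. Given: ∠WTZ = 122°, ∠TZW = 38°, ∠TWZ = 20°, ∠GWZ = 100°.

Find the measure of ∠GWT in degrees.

∠GWT = 80°

1. ∠GTW = 58°  [linear pair at T on GZ]
2. ∠GZW = 38°  [T on ray ZG]
3. ∠WGZ = 42°  [△WGZ]
4. ∠TGW = 42°  [T on ray GZ]
5. ∠GWT = 80°  [△WGT]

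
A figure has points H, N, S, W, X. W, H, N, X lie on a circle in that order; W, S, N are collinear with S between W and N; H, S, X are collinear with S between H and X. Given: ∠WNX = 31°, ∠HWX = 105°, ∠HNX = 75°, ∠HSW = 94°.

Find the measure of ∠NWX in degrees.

1. ∠WHX = 31°  [same arc WX]
2. ∠HXW = 44°  [△WHX]
3. ∠NSX = 94°  [vertical angles at S]
4. ∠WSX = 86°  [linear pair at S on WN]
5. ∠NWX = 50°  [△WSX]

∠NWX = 50°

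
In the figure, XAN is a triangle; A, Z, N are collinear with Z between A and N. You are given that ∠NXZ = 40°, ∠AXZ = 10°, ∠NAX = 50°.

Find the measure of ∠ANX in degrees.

1. ∠XAZ = 50°  [Z on ray AN]
2. ∠AZX = 120°  [△XAZ]
3. ∠NZX = 60°  [linear pair at Z on AN]
4. ∠XNZ = 80°  [△XZN]
5. ∠ANX = 80°  [Z on ray NA]

∠ANX = 80°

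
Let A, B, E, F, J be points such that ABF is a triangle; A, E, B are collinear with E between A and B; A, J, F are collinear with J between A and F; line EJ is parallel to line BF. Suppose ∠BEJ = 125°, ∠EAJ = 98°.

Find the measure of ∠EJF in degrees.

1. ∠AEJ = 55°  [linear pair at E on AB]
2. ∠AJE = 27°  [△AEJ]
3. ∠EJF = 153°  [linear pair at J on AF]

∠EJF = 153°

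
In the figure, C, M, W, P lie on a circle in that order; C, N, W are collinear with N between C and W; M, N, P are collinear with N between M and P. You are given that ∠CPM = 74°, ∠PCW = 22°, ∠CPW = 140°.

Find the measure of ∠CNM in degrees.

1. ∠CWM = 74°  [same arc CM]
2. ∠CWP = 18°  [△CWP]
3. ∠CMW = 40°  [cyclic CMWP, opposite ∠M+∠P]
4. ∠MCW = 66°  [△CMW]
5. ∠CMP = 18°  [same arc CP]
6. ∠CNM = 96°  [△CNM]

∠CNM = 96°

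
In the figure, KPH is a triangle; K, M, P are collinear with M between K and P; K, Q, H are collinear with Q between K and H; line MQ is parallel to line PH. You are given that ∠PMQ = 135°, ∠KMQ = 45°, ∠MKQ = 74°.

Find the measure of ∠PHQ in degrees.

∠PHQ = 61°

1. ∠KQM = 61°  [△KMQ]
2. ∠HQM = 119°  [linear pair at Q on KH]
3. ∠PHQ = 61°  [MQ∥PH, co-interior at H–Q]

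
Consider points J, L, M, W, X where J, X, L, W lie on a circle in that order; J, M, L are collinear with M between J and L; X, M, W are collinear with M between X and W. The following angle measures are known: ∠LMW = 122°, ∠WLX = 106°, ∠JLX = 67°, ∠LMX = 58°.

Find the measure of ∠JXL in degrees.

1. ∠JMX = 122°  [vertical angles at M]
2. ∠WJX = 74°  [cyclic JXLW, opposite ∠J+∠L]
3. ∠JWX = 67°  [same arc JX]
4. ∠JXW = 39°  [△JXW]
5. ∠LJX = 19°  [△JMX]
6. ∠JXL = 94°  [△JXL]

∠JXL = 94°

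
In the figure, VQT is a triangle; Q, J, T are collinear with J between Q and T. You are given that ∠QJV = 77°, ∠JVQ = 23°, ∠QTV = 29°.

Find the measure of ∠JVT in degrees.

1. ∠TJV = 103°  [linear pair at J on QT]
2. ∠JTV = 29°  [J on ray TQ]
3. ∠JVT = 48°  [△VJT]

∠JVT = 48°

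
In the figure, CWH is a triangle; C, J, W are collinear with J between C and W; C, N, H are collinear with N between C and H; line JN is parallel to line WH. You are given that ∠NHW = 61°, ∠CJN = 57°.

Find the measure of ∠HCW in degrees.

1. ∠CHW = 61°  [N on ray HC]
2. ∠CWH = 57°  [JN∥WH, corresponding at J]
3. ∠HCW = 62°  [△CWH]

∠HCW = 62°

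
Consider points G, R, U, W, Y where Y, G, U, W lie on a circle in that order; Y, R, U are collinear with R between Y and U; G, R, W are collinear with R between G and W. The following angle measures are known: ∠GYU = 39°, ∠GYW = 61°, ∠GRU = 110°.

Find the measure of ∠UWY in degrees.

1. ∠GWU = 39°  [same arc GU]
2. ∠GUW = 119°  [cyclic YGUW, opposite ∠Y+∠U]
3. ∠WRY = 110°  [vertical angles at R]
4. ∠UGW = 22°  [△GUW]
5. ∠URW = 70°  [linear pair at R on YU]
6. ∠UYW = 22°  [same arc UW]
7. ∠WUY = 71°  [△URW]
8. ∠UWY = 87°  [△YUW]

∠UWY = 87°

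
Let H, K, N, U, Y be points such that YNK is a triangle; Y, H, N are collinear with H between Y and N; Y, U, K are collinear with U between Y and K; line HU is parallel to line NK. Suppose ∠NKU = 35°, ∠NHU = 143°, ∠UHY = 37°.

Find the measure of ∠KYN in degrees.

∠KYN = 108°

1. ∠NKY = 35°  [U on ray KY]
2. ∠KNY = 37°  [HU∥NK, corresponding at H]
3. ∠KYN = 108°  [△YNK]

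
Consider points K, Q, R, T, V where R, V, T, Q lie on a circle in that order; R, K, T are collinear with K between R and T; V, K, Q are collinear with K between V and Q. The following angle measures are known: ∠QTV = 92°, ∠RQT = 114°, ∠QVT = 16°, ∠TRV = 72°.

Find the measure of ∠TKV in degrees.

1. ∠RVT = 66°  [cyclic RVTQ, opposite ∠V+∠Q]
2. ∠RTV = 42°  [△RVT]
3. ∠TKV = 122°  [△VKT]

∠TKV = 122°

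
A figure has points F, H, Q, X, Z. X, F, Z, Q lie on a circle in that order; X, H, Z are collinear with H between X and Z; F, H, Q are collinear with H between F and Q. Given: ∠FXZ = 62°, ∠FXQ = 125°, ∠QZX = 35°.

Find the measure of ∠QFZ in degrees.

1. ∠FQZ = 62°  [same arc FZ]
2. ∠FZQ = 55°  [cyclic XFZQ, opposite ∠X+∠Z]
3. ∠QFZ = 63°  [△FZQ]

∠QFZ = 63°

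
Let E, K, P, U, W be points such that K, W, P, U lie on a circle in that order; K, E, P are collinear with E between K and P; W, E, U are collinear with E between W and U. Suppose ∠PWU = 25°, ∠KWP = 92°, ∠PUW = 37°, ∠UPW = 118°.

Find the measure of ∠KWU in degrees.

1. ∠PKU = 25°  [same arc PU]
2. ∠KUP = 88°  [cyclic KWPU, opposite ∠W+∠U]
3. ∠KPU = 67°  [△KPU]
4. ∠KWU = 67°  [same arc KU]

∠KWU = 67°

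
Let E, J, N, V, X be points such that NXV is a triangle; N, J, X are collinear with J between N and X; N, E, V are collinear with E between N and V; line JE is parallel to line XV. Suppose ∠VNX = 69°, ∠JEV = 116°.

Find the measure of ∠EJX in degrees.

∠EJX = 133°

1. ∠ENJ = 69°  [J on NX, E on NV]
2. ∠JEN = 64°  [linear pair at E on NV]
3. ∠EJN = 47°  [△NJE]
4. ∠EJX = 133°  [linear pair at J on NX]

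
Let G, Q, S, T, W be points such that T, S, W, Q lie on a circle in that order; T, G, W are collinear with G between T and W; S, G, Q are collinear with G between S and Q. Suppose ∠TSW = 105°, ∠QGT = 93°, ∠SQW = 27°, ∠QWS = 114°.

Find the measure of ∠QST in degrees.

1. ∠SGW = 93°  [vertical angles at G]
2. ∠STW = 27°  [same arc SW]
3. ∠SGT = 87°  [linear pair at G on TW]
4. ∠QST = 66°  [△TGS]

∠QST = 66°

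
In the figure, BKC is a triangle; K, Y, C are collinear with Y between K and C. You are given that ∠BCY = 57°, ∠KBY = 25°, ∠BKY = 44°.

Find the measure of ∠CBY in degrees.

∠CBY = 54°

1. ∠BYK = 111°  [△BKY]
2. ∠BYC = 69°  [linear pair at Y on KC]
3. ∠CBY = 54°  [△BYC]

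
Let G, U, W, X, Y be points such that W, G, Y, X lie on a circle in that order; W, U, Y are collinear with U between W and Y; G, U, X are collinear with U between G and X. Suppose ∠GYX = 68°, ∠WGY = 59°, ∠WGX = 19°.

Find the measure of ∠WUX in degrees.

∠WUX = 91°

1. ∠GWX = 112°  [cyclic WGYX, opposite ∠W+∠Y]
2. ∠WXY = 121°  [cyclic WGYX, opposite ∠G+∠X]
3. ∠WYX = 19°  [same arc WX]
4. ∠GXW = 49°  [△WGX]
5. ∠XWY = 40°  [△WYX]
6. ∠WUX = 91°  [△WUX]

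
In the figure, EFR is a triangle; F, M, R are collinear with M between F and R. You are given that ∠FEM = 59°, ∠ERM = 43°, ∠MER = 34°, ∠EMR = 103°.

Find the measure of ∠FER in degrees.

1. ∠ERF = 43°  [M on ray RF]
2. ∠EMF = 77°  [linear pair at M on FR]
3. ∠EFM = 44°  [△EFM]
4. ∠EFR = 44°  [M on ray FR]
5. ∠FER = 93°  [△EFR]

∠FER = 93°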